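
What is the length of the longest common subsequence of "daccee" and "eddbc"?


LCS of "daccee" and "eddbc"
DP table:
           e    d    d    b    c
      0    0    0    0    0    0
  d   0    0    1    1    1    1
  a   0    0    1    1    1    1
  c   0    0    1    1    1    2
  c   0    0    1    1    1    2
  e   0    1    1    1    1    2
  e   0    1    1    1    1    2
LCS length = dp[6][5] = 2

2


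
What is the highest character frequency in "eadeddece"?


Input: eadeddece
Character counts:
  'a': 1
  'c': 1
  'd': 3
  'e': 4
Maximum frequency: 4

4


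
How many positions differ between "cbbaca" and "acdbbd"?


Comparing "cbbaca" and "acdbbd" position by position:
  Position 0: 'c' vs 'a' => DIFFER
  Position 1: 'b' vs 'c' => DIFFER
  Position 2: 'b' vs 'd' => DIFFER
  Position 3: 'a' vs 'b' => DIFFER
  Position 4: 'c' vs 'b' => DIFFER
  Position 5: 'a' vs 'd' => DIFFER
Positions that differ: 6

6


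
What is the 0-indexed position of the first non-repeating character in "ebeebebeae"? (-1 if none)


Input: ebeebebeae
Character frequencies:
  'a': 1
  'b': 3
  'e': 6
Scanning left to right for freq == 1:
  Position 0 ('e'): freq=6, skip
  Position 1 ('b'): freq=3, skip
  Position 2 ('e'): freq=6, skip
  Position 3 ('e'): freq=6, skip
  Position 4 ('b'): freq=3, skip
  Position 5 ('e'): freq=6, skip
  Position 6 ('b'): freq=3, skip
  Position 7 ('e'): freq=6, skip
  Position 8 ('a'): unique! => answer = 8

8


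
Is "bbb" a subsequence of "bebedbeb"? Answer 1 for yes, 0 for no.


Check if "bbb" is a subsequence of "bebedbeb"
Greedy scan:
  Position 0 ('b'): matches sub[0] = 'b'
  Position 1 ('e'): no match needed
  Position 2 ('b'): matches sub[1] = 'b'
  Position 3 ('e'): no match needed
  Position 4 ('d'): no match needed
  Position 5 ('b'): matches sub[2] = 'b'
  Position 6 ('e'): no match needed
  Position 7 ('b'): no match needed
All 3 characters matched => is a subsequence

1


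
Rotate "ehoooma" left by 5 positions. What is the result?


Input: "ehoooma", rotate left by 5
First 5 characters: "ehooo"
Remaining characters: "ma"
Concatenate remaining + first: "ma" + "ehooo" = "maehooo"

maehooo


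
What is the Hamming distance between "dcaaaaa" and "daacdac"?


Comparing "dcaaaaa" and "daacdac" position by position:
  Position 0: 'd' vs 'd' => same
  Position 1: 'c' vs 'a' => differ
  Position 2: 'a' vs 'a' => same
  Position 3: 'a' vs 'c' => differ
  Position 4: 'a' vs 'd' => differ
  Position 5: 'a' vs 'a' => same
  Position 6: 'a' vs 'c' => differ
Total differences (Hamming distance): 4

4


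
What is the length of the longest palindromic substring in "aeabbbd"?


Input: "aeabbbd"
Checking substrings for palindromes:
  [0:3] "aea" (len 3) => palindrome
  [3:6] "bbb" (len 3) => palindrome
  [3:5] "bb" (len 2) => palindrome
  [4:6] "bb" (len 2) => palindrome
Longest palindromic substring: "aea" with length 3

3


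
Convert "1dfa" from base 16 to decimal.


Input: "1dfa" in base 16
Positional expansion:
  Digit '1' (value 1) x 16^3 = 4096
  Digit 'd' (value 13) x 16^2 = 3328
  Digit 'f' (value 15) x 16^1 = 240
  Digit 'a' (value 10) x 16^0 = 10
Sum = 7674

7674


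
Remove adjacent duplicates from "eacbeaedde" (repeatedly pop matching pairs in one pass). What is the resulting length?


Input: eacbeaedde
Stack-based adjacent duplicate removal:
  Read 'e': push. Stack: e
  Read 'a': push. Stack: ea
  Read 'c': push. Stack: eac
  Read 'b': push. Stack: eacb
  Read 'e': push. Stack: eacbe
  Read 'a': push. Stack: eacbea
  Read 'e': push. Stack: eacbeae
  Read 'd': push. Stack: eacbeaed
  Read 'd': matches stack top 'd' => pop. Stack: eacbeae
  Read 'e': matches stack top 'e' => pop. Stack: eacbea
Final stack: "eacbea" (length 6)

6


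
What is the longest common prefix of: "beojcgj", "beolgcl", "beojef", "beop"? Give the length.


Words: beojcgj, beolgcl, beojef, beop
  Position 0: all 'b' => match
  Position 1: all 'e' => match
  Position 2: all 'o' => match
  Position 3: ('j', 'l', 'j', 'p') => mismatch, stop
LCP = "beo" (length 3)

3


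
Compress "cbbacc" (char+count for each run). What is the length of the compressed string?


Input: cbbacc
Runs:
  'c' x 1 => "c1"
  'b' x 2 => "b2"
  'a' x 1 => "a1"
  'c' x 2 => "c2"
Compressed: "c1b2a1c2"
Compressed length: 8

8


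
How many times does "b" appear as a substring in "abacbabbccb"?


Searching for "b" in "abacbabbccb"
Scanning each position:
  Position 0: "a" => no
  Position 1: "b" => MATCH
  Position 2: "a" => no
  Position 3: "c" => no
  Position 4: "b" => MATCH
  Position 5: "a" => no
  Position 6: "b" => MATCH
  Position 7: "b" => MATCH
  Position 8: "c" => no
  Position 9: "c" => no
  Position 10: "b" => MATCH
Total occurrences: 5

5


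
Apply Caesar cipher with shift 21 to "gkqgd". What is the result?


Caesar cipher: shift "gkqgd" by 21
  'g' (pos 6) + 21 = pos 1 = 'b'
  'k' (pos 10) + 21 = pos 5 = 'f'
  'q' (pos 16) + 21 = pos 11 = 'l'
  'g' (pos 6) + 21 = pos 1 = 'b'
  'd' (pos 3) + 21 = pos 24 = 'y'
Result: bflby

bflby


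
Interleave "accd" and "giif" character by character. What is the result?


Interleaving "accd" and "giif":
  Position 0: 'a' from first, 'g' from second => "ag"
  Position 1: 'c' from first, 'i' from second => "ci"
  Position 2: 'c' from first, 'i' from second => "ci"
  Position 3: 'd' from first, 'f' from second => "df"
Result: agcicidf

agcicidf


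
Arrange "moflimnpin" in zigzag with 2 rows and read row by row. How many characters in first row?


Zigzag "moflimnpin" into 2 rows:
Placing characters:
  'm' => row 0
  'o' => row 1
  'f' => row 0
  'l' => row 1
  'i' => row 0
  'm' => row 1
  'n' => row 0
  'p' => row 1
  'i' => row 0
  'n' => row 1
Rows:
  Row 0: "mfini"
  Row 1: "olmpn"
First row length: 5

5


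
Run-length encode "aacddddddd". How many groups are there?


Input: aacddddddd
Scanning for consecutive runs:
  Group 1: 'a' x 2 (positions 0-1)
  Group 2: 'c' x 1 (positions 2-2)
  Group 3: 'd' x 7 (positions 3-9)
Total groups: 3

3


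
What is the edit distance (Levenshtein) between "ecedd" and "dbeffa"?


Computing edit distance: "ecedd" -> "dbeffa"
DP table:
           d    b    e    f    f    a
      0    1    2    3    4    5    6
  e   1    1    2    2    3    4    5
  c   2    2    2    3    3    4    5
  e   3    3    3    2    3    4    5
  d   4    3    4    3    3    4    5
  d   5    4    4    4    4    4    5
Edit distance = dp[5][6] = 5

5


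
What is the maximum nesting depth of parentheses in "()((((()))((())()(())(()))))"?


Input: "()((((()))((())()(())(()))))"
Tracking depth:
  Position 0 '(': depth becomes 1
  Position 1 ')': depth becomes 0
  Position 2 '(': depth becomes 1
  Position 3 '(': depth becomes 2
  Position 4 '(': depth becomes 3
  Position 5 '(': depth becomes 4
  Position 6 '(': depth becomes 5
  Position 7 ')': depth becomes 4
  Position 8 ')': depth becomes 3
  Position 9 ')': depth becomes 2
  Position 10 '(': depth becomes 3
  Position 11 '(': depth becomes 4
  Position 12 '(': depth becomes 5
  Position 13 ')': depth becomes 4
  Position 14 ')': depth becomes 3
  Position 15 '(': depth becomes 4
  Position 16 ')': depth becomes 3
  Position 17 '(': depth becomes 4
  Position 18 '(': depth becomes 5
  Position 19 ')': depth becomes 4
  Position 20 ')': depth becomes 3
  Position 21 '(': depth becomes 4
  Position 22 '(': depth becomes 5
  Position 23 ')': depth becomes 4
  Position 24 ')': depth becomes 3
  Position 25 ')': depth becomes 2
  Position 26 ')': depth becomes 1
  Position 27 ')': depth becomes 0
Maximum depth reached: 5

5


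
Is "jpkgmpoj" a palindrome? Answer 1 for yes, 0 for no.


Input: jpkgmpoj
Reversed: jopmgkpj
  Compare pos 0 ('j') with pos 7 ('j'): match
  Compare pos 1 ('p') with pos 6 ('o'): MISMATCH
  Compare pos 2 ('k') with pos 5 ('p'): MISMATCH
  Compare pos 3 ('g') with pos 4 ('m'): MISMATCH
Result: not a palindrome

0


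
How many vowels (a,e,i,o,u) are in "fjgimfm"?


Input: fjgimfm
Checking each character:
  'f' at position 0: consonant
  'j' at position 1: consonant
  'g' at position 2: consonant
  'i' at position 3: vowel (running total: 1)
  'm' at position 4: consonant
  'f' at position 5: consonant
  'm' at position 6: consonant
Total vowels: 1

1


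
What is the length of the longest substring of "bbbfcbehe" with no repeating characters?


Input: "bbbfcbehe"
Sliding window (track last position of each char):
  Position 0 ('b'): window [0,0] length 1 -- new best
  Position 1 ('b'): repeat (last at 0), move window start to 1
  Position 1 ('b'): window [1,1] length 1
  Position 2 ('b'): repeat (last at 1), move window start to 2
  Position 2 ('b'): window [2,2] length 1
  Position 3 ('f'): window [2,3] length 2 -- new best
  Position 4 ('c'): window [2,4] length 3 -- new best
  Position 5 ('b'): repeat (last at 2), move window start to 3
  Position 5 ('b'): window [3,5] length 3
  Position 6 ('e'): window [3,6] length 4 -- new best
  Position 7 ('h'): window [3,7] length 5 -- new best
  Position 8 ('e'): repeat (last at 6), move window start to 7
  Position 8 ('e'): window [7,8] length 2
Longest substring with no repeats: "fcbeh" with length 5

5


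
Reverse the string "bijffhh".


Input: bijffhh
Reading characters right to left:
  Position 6: 'h'
  Position 5: 'h'
  Position 4: 'f'
  Position 3: 'f'
  Position 2: 'j'
  Position 1: 'i'
  Position 0: 'b'
Reversed: hhffjib

hhffjib


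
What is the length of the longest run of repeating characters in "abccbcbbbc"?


Input: "abccbcbbbc"
Scanning for longest run:
  Position 1 ('b'): new char, reset run to 1
  Position 2 ('c'): new char, reset run to 1
  Position 3 ('c'): continues run of 'c', length=2
  Position 4 ('b'): new char, reset run to 1
  Position 5 ('c'): new char, reset run to 1
  Position 6 ('b'): new char, reset run to 1
  Position 7 ('b'): continues run of 'b', length=2
  Position 8 ('b'): continues run of 'b', length=3
  Position 9 ('c'): new char, reset run to 1
Longest run: 'b' with length 3

3


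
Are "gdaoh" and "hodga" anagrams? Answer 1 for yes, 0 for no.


Strings: "gdaoh", "hodga"
Sorted first:  adgho
Sorted second: adgho
Sorted forms match => anagrams

1


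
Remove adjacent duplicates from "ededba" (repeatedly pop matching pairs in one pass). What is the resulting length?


Input: ededba
Stack-based adjacent duplicate removal:
  Read 'e': push. Stack: e
  Read 'd': push. Stack: ed
  Read 'e': push. Stack: ede
  Read 'd': push. Stack: eded
  Read 'b': push. Stack: ededb
  Read 'a': push. Stack: ededba
Final stack: "ededba" (length 6)

6


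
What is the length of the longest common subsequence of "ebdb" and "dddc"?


LCS of "ebdb" and "dddc"
DP table:
           d    d    d    c
      0    0    0    0    0
  e   0    0    0    0    0
  b   0    0    0    0    0
  d   0    1    1    1    1
  b   0    1    1    1    1
LCS length = dp[4][4] = 1

1


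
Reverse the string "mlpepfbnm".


Input: mlpepfbnm
Reading characters right to left:
  Position 8: 'm'
  Position 7: 'n'
  Position 6: 'b'
  Position 5: 'f'
  Position 4: 'p'
  Position 3: 'e'
  Position 2: 'p'
  Position 1: 'l'
  Position 0: 'm'
Reversed: mnbfpeplm

mnbfpeplm


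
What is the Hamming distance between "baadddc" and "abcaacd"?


Comparing "baadddc" and "abcaacd" position by position:
  Position 0: 'b' vs 'a' => differ
  Position 1: 'a' vs 'b' => differ
  Position 2: 'a' vs 'c' => differ
  Position 3: 'd' vs 'a' => differ
  Position 4: 'd' vs 'a' => differ
  Position 5: 'd' vs 'c' => differ
  Position 6: 'c' vs 'd' => differ
Total differences (Hamming distance): 7

7


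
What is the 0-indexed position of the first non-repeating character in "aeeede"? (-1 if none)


Input: aeeede
Character frequencies:
  'a': 1
  'd': 1
  'e': 4
Scanning left to right for freq == 1:
  Position 0 ('a'): unique! => answer = 0

0


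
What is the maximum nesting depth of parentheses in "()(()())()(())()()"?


Input: "()(()())()(())()()"
Tracking depth:
  Position 0 '(': depth becomes 1
  Position 1 ')': depth becomes 0
  Position 2 '(': depth becomes 1
  Position 3 '(': depth becomes 2
  Position 4 ')': depth becomes 1
  Position 5 '(': depth becomes 2
  Position 6 ')': depth becomes 1
  Position 7 ')': depth becomes 0
  Position 8 '(': depth becomes 1
  Position 9 ')': depth becomes 0
  Position 10 '(': depth becomes 1
  Position 11 '(': depth becomes 2
  Position 12 ')': depth becomes 1
  Position 13 ')': depth becomes 0
  Position 14 '(': depth becomes 1
  Position 15 ')': depth becomes 0
  Position 16 '(': depth becomes 1
  Position 17 ')': depth becomes 0
Maximum depth reached: 2

2


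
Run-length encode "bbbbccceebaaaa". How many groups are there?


Input: bbbbccceebaaaa
Scanning for consecutive runs:
  Group 1: 'b' x 4 (positions 0-3)
  Group 2: 'c' x 3 (positions 4-6)
  Group 3: 'e' x 2 (positions 7-8)
  Group 4: 'b' x 1 (positions 9-9)
  Group 5: 'a' x 4 (positions 10-13)
Total groups: 5

5


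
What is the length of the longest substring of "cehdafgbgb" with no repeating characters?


Input: "cehdafgbgb"
Sliding window (track last position of each char):
  Position 0 ('c'): window [0,0] length 1 -- new best
  Position 1 ('e'): window [0,1] length 2 -- new best
  Position 2 ('h'): window [0,2] length 3 -- new best
  Position 3 ('d'): window [0,3] length 4 -- new best
  Position 4 ('a'): window [0,4] length 5 -- new best
  Position 5 ('f'): window [0,5] length 6 -- new best
  Position 6 ('g'): window [0,6] length 7 -- new best
  Position 7 ('b'): window [0,7] length 8 -- new best
  Position 8 ('g'): repeat (last at 6), move window start to 7
  Position 8 ('g'): window [7,8] length 2
  Position 9 ('b'): repeat (last at 7), move window start to 8
  Position 9 ('b'): window [8,9] length 2
Longest substring with no repeats: "cehdafgb" with length 8

8


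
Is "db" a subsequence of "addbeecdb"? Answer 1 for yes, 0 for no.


Check if "db" is a subsequence of "addbeecdb"
Greedy scan:
  Position 0 ('a'): no match needed
  Position 1 ('d'): matches sub[0] = 'd'
  Position 2 ('d'): no match needed
  Position 3 ('b'): matches sub[1] = 'b'
  Position 4 ('e'): no match needed
  Position 5 ('e'): no match needed
  Position 6 ('c'): no match needed
  Position 7 ('d'): no match needed
  Position 8 ('b'): no match needed
All 2 characters matched => is a subsequence

1


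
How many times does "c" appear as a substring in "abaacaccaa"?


Searching for "c" in "abaacaccaa"
Scanning each position:
  Position 0: "a" => no
  Position 1: "b" => no
  Position 2: "a" => no
  Position 3: "a" => no
  Position 4: "c" => MATCH
  Position 5: "a" => no
  Position 6: "c" => MATCH
  Position 7: "c" => MATCH
  Position 8: "a" => no
  Position 9: "a" => no
Total occurrences: 3

3


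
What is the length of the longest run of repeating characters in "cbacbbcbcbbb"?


Input: "cbacbbcbcbbb"
Scanning for longest run:
  Position 1 ('b'): new char, reset run to 1
  Position 2 ('a'): new char, reset run to 1
  Position 3 ('c'): new char, reset run to 1
  Position 4 ('b'): new char, reset run to 1
  Position 5 ('b'): continues run of 'b', length=2
  Position 6 ('c'): new char, reset run to 1
  Position 7 ('b'): new char, reset run to 1
  Position 8 ('c'): new char, reset run to 1
  Position 9 ('b'): new char, reset run to 1
  Position 10 ('b'): continues run of 'b', length=2
  Position 11 ('b'): continues run of 'b', length=3
Longest run: 'b' with length 3

3


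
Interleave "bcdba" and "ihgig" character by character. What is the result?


Interleaving "bcdba" and "ihgig":
  Position 0: 'b' from first, 'i' from second => "bi"
  Position 1: 'c' from first, 'h' from second => "ch"
  Position 2: 'd' from first, 'g' from second => "dg"
  Position 3: 'b' from first, 'i' from second => "bi"
  Position 4: 'a' from first, 'g' from second => "ag"
Result: bichdgbiag

bichdgbiag


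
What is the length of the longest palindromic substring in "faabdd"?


Input: "faabdd"
Checking substrings for palindromes:
  [1:3] "aa" (len 2) => palindrome
  [4:6] "dd" (len 2) => palindrome
Longest palindromic substring: "aa" with length 2

2


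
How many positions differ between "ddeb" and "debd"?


Comparing "ddeb" and "debd" position by position:
  Position 0: 'd' vs 'd' => same
  Position 1: 'd' vs 'e' => DIFFER
  Position 2: 'e' vs 'b' => DIFFER
  Position 3: 'b' vs 'd' => DIFFER
Positions that differ: 3

3


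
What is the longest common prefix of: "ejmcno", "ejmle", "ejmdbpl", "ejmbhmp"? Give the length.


Words: ejmcno, ejmle, ejmdbpl, ejmbhmp
  Position 0: all 'e' => match
  Position 1: all 'j' => match
  Position 2: all 'm' => match
  Position 3: ('c', 'l', 'd', 'b') => mismatch, stop
LCP = "ejm" (length 3)

3


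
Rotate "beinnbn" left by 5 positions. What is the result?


Input: "beinnbn", rotate left by 5
First 5 characters: "beinn"
Remaining characters: "bn"
Concatenate remaining + first: "bn" + "beinn" = "bnbeinn"

bnbeinn


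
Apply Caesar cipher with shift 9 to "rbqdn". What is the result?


Caesar cipher: shift "rbqdn" by 9
  'r' (pos 17) + 9 = pos 0 = 'a'
  'b' (pos 1) + 9 = pos 10 = 'k'
  'q' (pos 16) + 9 = pos 25 = 'z'
  'd' (pos 3) + 9 = pos 12 = 'm'
  'n' (pos 13) + 9 = pos 22 = 'w'
Result: akzmw

akzmw


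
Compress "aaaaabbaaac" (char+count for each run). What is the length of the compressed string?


Input: aaaaabbaaac
Runs:
  'a' x 5 => "a5"
  'b' x 2 => "b2"
  'a' x 3 => "a3"
  'c' x 1 => "c1"
Compressed: "a5b2a3c1"
Compressed length: 8

8


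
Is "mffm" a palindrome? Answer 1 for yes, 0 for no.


Input: mffm
Reversed: mffm
  Compare pos 0 ('m') with pos 3 ('m'): match
  Compare pos 1 ('f') with pos 2 ('f'): match
Result: palindrome

1


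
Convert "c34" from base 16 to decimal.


Input: "c34" in base 16
Positional expansion:
  Digit 'c' (value 12) x 16^2 = 3072
  Digit '3' (value 3) x 16^1 = 48
  Digit '4' (value 4) x 16^0 = 4
Sum = 3124

3124


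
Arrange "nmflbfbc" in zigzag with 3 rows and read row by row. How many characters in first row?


Zigzag "nmflbfbc" into 3 rows:
Placing characters:
  'n' => row 0
  'm' => row 1
  'f' => row 2
  'l' => row 1
  'b' => row 0
  'f' => row 1
  'b' => row 2
  'c' => row 1
Rows:
  Row 0: "nb"
  Row 1: "mlfc"
  Row 2: "fb"
First row length: 2

2


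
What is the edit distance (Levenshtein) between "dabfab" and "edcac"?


Computing edit distance: "dabfab" -> "edcac"
DP table:
           e    d    c    a    c
      0    1    2    3    4    5
  d   1    1    1    2    3    4
  a   2    2    2    2    2    3
  b   3    3    3    3    3    3
  f   4    4    4    4    4    4
  a   5    5    5    5    4    5
  b   6    6    6    6    5    5
Edit distance = dp[6][5] = 5

5


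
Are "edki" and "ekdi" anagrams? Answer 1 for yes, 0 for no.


Strings: "edki", "ekdi"
Sorted first:  deik
Sorted second: deik
Sorted forms match => anagrams

1


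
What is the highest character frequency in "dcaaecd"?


Input: dcaaecd
Character counts:
  'a': 2
  'c': 2
  'd': 2
  'e': 1
Maximum frequency: 2

2


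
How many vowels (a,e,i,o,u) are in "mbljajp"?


Input: mbljajp
Checking each character:
  'm' at position 0: consonant
  'b' at position 1: consonant
  'l' at position 2: consonant
  'j' at position 3: consonant
  'a' at position 4: vowel (running total: 1)
  'j' at position 5: consonant
  'p' at position 6: consonant
Total vowels: 1

1


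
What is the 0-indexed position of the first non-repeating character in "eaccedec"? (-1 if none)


Input: eaccedec
Character frequencies:
  'a': 1
  'c': 3
  'd': 1
  'e': 3
Scanning left to right for freq == 1:
  Position 0 ('e'): freq=3, skip
  Position 1 ('a'): unique! => answer = 1

1


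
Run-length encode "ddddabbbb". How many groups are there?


Input: ddddabbbb
Scanning for consecutive runs:
  Group 1: 'd' x 4 (positions 0-3)
  Group 2: 'a' x 1 (positions 4-4)
  Group 3: 'b' x 4 (positions 5-8)
Total groups: 3

3


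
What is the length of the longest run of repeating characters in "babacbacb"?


Input: "babacbacb"
Scanning for longest run:
  Position 1 ('a'): new char, reset run to 1
  Position 2 ('b'): new char, reset run to 1
  Position 3 ('a'): new char, reset run to 1
  Position 4 ('c'): new char, reset run to 1
  Position 5 ('b'): new char, reset run to 1
  Position 6 ('a'): new char, reset run to 1
  Position 7 ('c'): new char, reset run to 1
  Position 8 ('b'): new char, reset run to 1
Longest run: 'b' with length 1

1


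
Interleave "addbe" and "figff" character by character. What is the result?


Interleaving "addbe" and "figff":
  Position 0: 'a' from first, 'f' from second => "af"
  Position 1: 'd' from first, 'i' from second => "di"
  Position 2: 'd' from first, 'g' from second => "dg"
  Position 3: 'b' from first, 'f' from second => "bf"
  Position 4: 'e' from first, 'f' from second => "ef"
Result: afdidgbfef

afdidgbfef


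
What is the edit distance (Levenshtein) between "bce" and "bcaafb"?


Computing edit distance: "bce" -> "bcaafb"
DP table:
           b    c    a    a    f    b
      0    1    2    3    4    5    6
  b   1    0    1    2    3    4    5
  c   2    1    0    1    2    3    4
  e   3    2    1    1    2    3    4
Edit distance = dp[3][6] = 4

4


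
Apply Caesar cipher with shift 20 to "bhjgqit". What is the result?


Caesar cipher: shift "bhjgqit" by 20
  'b' (pos 1) + 20 = pos 21 = 'v'
  'h' (pos 7) + 20 = pos 1 = 'b'
  'j' (pos 9) + 20 = pos 3 = 'd'
  'g' (pos 6) + 20 = pos 0 = 'a'
  'q' (pos 16) + 20 = pos 10 = 'k'
  'i' (pos 8) + 20 = pos 2 = 'c'
  't' (pos 19) + 20 = pos 13 = 'n'
Result: vbdakcn

vbdakcn


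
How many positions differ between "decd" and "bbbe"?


Comparing "decd" and "bbbe" position by position:
  Position 0: 'd' vs 'b' => DIFFER
  Position 1: 'e' vs 'b' => DIFFER
  Position 2: 'c' vs 'b' => DIFFER
  Position 3: 'd' vs 'e' => DIFFER
Positions that differ: 4

4


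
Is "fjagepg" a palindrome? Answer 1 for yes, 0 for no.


Input: fjagepg
Reversed: gpegajf
  Compare pos 0 ('f') with pos 6 ('g'): MISMATCH
  Compare pos 1 ('j') with pos 5 ('p'): MISMATCH
  Compare pos 2 ('a') with pos 4 ('e'): MISMATCH
Result: not a palindrome

0


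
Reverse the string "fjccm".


Input: fjccm
Reading characters right to left:
  Position 4: 'm'
  Position 3: 'c'
  Position 2: 'c'
  Position 1: 'j'
  Position 0: 'f'
Reversed: mccjf

mccjf


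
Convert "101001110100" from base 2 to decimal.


Input: "101001110100" in base 2
Positional expansion:
  Digit '1' (value 1) x 2^11 = 2048
  Digit '0' (value 0) x 2^10 = 0
  Digit '1' (value 1) x 2^9 = 512
  Digit '0' (value 0) x 2^8 = 0
  Digit '0' (value 0) x 2^7 = 0
  Digit '1' (value 1) x 2^6 = 64
  Digit '1' (value 1) x 2^5 = 32
  Digit '1' (value 1) x 2^4 = 16
  Digit '0' (value 0) x 2^3 = 0
  Digit '1' (value 1) x 2^2 = 4
  Digit '0' (value 0) x 2^1 = 0
  Digit '0' (value 0) x 2^0 = 0
Sum = 2676

2676


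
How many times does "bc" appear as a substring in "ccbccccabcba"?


Searching for "bc" in "ccbccccabcba"
Scanning each position:
  Position 0: "cc" => no
  Position 1: "cb" => no
  Position 2: "bc" => MATCH
  Position 3: "cc" => no
  Position 4: "cc" => no
  Position 5: "cc" => no
  Position 6: "ca" => no
  Position 7: "ab" => no
  Position 8: "bc" => MATCH
  Position 9: "cb" => no
  Position 10: "ba" => no
Total occurrences: 2

2


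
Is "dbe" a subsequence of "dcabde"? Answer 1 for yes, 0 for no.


Check if "dbe" is a subsequence of "dcabde"
Greedy scan:
  Position 0 ('d'): matches sub[0] = 'd'
  Position 1 ('c'): no match needed
  Position 2 ('a'): no match needed
  Position 3 ('b'): matches sub[1] = 'b'
  Position 4 ('d'): no match needed
  Position 5 ('e'): matches sub[2] = 'e'
All 3 characters matched => is a subsequence

1


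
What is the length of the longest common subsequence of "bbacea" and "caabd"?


LCS of "bbacea" and "caabd"
DP table:
           c    a    a    b    d
      0    0    0    0    0    0
  b   0    0    0    0    1    1
  b   0    0    0    0    1    1
  a   0    0    1    1    1    1
  c   0    1    1    1    1    1
  e   0    1    1    1    1    1
  a   0    1    2    2    2    2
LCS length = dp[6][5] = 2

2


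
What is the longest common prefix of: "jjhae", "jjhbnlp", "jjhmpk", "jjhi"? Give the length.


Words: jjhae, jjhbnlp, jjhmpk, jjhi
  Position 0: all 'j' => match
  Position 1: all 'j' => match
  Position 2: all 'h' => match
  Position 3: ('a', 'b', 'm', 'i') => mismatch, stop
LCP = "jjh" (length 3)

3


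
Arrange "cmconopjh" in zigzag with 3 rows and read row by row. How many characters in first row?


Zigzag "cmconopjh" into 3 rows:
Placing characters:
  'c' => row 0
  'm' => row 1
  'c' => row 2
  'o' => row 1
  'n' => row 0
  'o' => row 1
  'p' => row 2
  'j' => row 1
  'h' => row 0
Rows:
  Row 0: "cnh"
  Row 1: "mooj"
  Row 2: "cp"
First row length: 3

3


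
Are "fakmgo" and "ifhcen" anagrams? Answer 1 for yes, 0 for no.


Strings: "fakmgo", "ifhcen"
Sorted first:  afgkmo
Sorted second: cefhin
Differ at position 0: 'a' vs 'c' => not anagrams

0


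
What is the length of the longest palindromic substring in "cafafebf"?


Input: "cafafebf"
Checking substrings for palindromes:
  [1:4] "afa" (len 3) => palindrome
  [2:5] "faf" (len 3) => palindrome
Longest palindromic substring: "afa" with length 3

3


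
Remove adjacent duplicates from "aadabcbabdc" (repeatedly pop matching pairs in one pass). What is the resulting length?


Input: aadabcbabdc
Stack-based adjacent duplicate removal:
  Read 'a': push. Stack: a
  Read 'a': matches stack top 'a' => pop. Stack: (empty)
  Read 'd': push. Stack: d
  Read 'a': push. Stack: da
  Read 'b': push. Stack: dab
  Read 'c': push. Stack: dabc
  Read 'b': push. Stack: dabcb
  Read 'a': push. Stack: dabcba
  Read 'b': push. Stack: dabcbab
  Read 'd': push. Stack: dabcbabd
  Read 'c': push. Stack: dabcbabdc
Final stack: "dabcbabdc" (length 9)

9


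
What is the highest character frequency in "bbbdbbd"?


Input: bbbdbbd
Character counts:
  'b': 5
  'd': 2
Maximum frequency: 5

5


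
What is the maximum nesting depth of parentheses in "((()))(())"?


Input: "((()))(())"
Tracking depth:
  Position 0 '(': depth becomes 1
  Position 1 '(': depth becomes 2
  Position 2 '(': depth becomes 3
  Position 3 ')': depth becomes 2
  Position 4 ')': depth becomes 1
  Position 5 ')': depth becomes 0
  Position 6 '(': depth becomes 1
  Position 7 '(': depth becomes 2
  Position 8 ')': depth becomes 1
  Position 9 ')': depth becomes 0
Maximum depth reached: 3

3


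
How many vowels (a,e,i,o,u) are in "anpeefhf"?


Input: anpeefhf
Checking each character:
  'a' at position 0: vowel (running total: 1)
  'n' at position 1: consonant
  'p' at position 2: consonant
  'e' at position 3: vowel (running total: 2)
  'e' at position 4: vowel (running total: 3)
  'f' at position 5: consonant
  'h' at position 6: consonant
  'f' at position 7: consonant
Total vowels: 3

3


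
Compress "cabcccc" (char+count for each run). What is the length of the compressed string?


Input: cabcccc
Runs:
  'c' x 1 => "c1"
  'a' x 1 => "a1"
  'b' x 1 => "b1"
  'c' x 4 => "c4"
Compressed: "c1a1b1c4"
Compressed length: 8

8


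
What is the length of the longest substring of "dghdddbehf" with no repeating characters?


Input: "dghdddbehf"
Sliding window (track last position of each char):
  Position 0 ('d'): window [0,0] length 1 -- new best
  Position 1 ('g'): window [0,1] length 2 -- new best
  Position 2 ('h'): window [0,2] length 3 -- new best
  Position 3 ('d'): repeat (last at 0), move window start to 1
  Position 3 ('d'): window [1,3] length 3
  Position 4 ('d'): repeat (last at 3), move window start to 4
  Position 4 ('d'): window [4,4] length 1
  Position 5 ('d'): repeat (last at 4), move window start to 5
  Position 5 ('d'): window [5,5] length 1
  Position 6 ('b'): window [5,6] length 2
  Position 7 ('e'): window [5,7] length 3
  Position 8 ('h'): window [5,8] length 4 -- new best
  Position 9 ('f'): window [5,9] length 5 -- new best
Longest substring with no repeats: "dbehf" with length 5

5


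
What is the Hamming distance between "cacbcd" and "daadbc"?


Comparing "cacbcd" and "daadbc" position by position:
  Position 0: 'c' vs 'd' => differ
  Position 1: 'a' vs 'a' => same
  Position 2: 'c' vs 'a' => differ
  Position 3: 'b' vs 'd' => differ
  Position 4: 'c' vs 'b' => differ
  Position 5: 'd' vs 'c' => differ
Total differences (Hamming distance): 5

5


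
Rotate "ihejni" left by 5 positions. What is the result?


Input: "ihejni", rotate left by 5
First 5 characters: "ihejn"
Remaining characters: "i"
Concatenate remaining + first: "i" + "ihejn" = "iihejn"

iihejn


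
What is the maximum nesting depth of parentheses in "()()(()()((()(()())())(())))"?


Input: "()()(()()((()(()())())(())))"
Tracking depth:
  Position 0 '(': depth becomes 1
  Position 1 ')': depth becomes 0
  Position 2 '(': depth becomes 1
  Position 3 ')': depth becomes 0
  Position 4 '(': depth becomes 1
  Position 5 '(': depth becomes 2
  Position 6 ')': depth becomes 1
  Position 7 '(': depth becomes 2
  Position 8 ')': depth becomes 1
  Position 9 '(': depth becomes 2
  Position 10 '(': depth becomes 3
  Position 11 '(': depth becomes 4
  Position 12 ')': depth becomes 3
  Position 13 '(': depth becomes 4
  Position 14 '(': depth becomes 5
  Position 15 ')': depth becomes 4
  Position 16 '(': depth becomes 5
  Position 17 ')': depth becomes 4
  Position 18 ')': depth becomes 3
  Position 19 '(': depth becomes 4
  Position 20 ')': depth becomes 3
  Position 21 ')': depth becomes 2
  Position 22 '(': depth becomes 3
  Position 23 '(': depth becomes 4
  Position 24 ')': depth becomes 3
  Position 25 ')': depth becomes 2
  Position 26 ')': depth becomes 1
  Position 27 ')': depth becomes 0
Maximum depth reached: 5

5


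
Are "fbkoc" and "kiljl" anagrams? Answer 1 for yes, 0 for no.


Strings: "fbkoc", "kiljl"
Sorted first:  bcfko
Sorted second: ijkll
Differ at position 0: 'b' vs 'i' => not anagrams

0


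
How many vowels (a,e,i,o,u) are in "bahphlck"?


Input: bahphlck
Checking each character:
  'b' at position 0: consonant
  'a' at position 1: vowel (running total: 1)
  'h' at position 2: consonant
  'p' at position 3: consonant
  'h' at position 4: consonant
  'l' at position 5: consonant
  'c' at position 6: consonant
  'k' at position 7: consonant
Total vowels: 1

1


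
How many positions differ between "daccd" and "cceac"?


Comparing "daccd" and "cceac" position by position:
  Position 0: 'd' vs 'c' => DIFFER
  Position 1: 'a' vs 'c' => DIFFER
  Position 2: 'c' vs 'e' => DIFFER
  Position 3: 'c' vs 'a' => DIFFER
  Position 4: 'd' vs 'c' => DIFFER
Positions that differ: 5

5


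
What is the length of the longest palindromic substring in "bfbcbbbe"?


Input: "bfbcbbbe"
Checking substrings for palindromes:
  [0:3] "bfb" (len 3) => palindrome
  [2:5] "bcb" (len 3) => palindrome
  [4:7] "bbb" (len 3) => palindrome
  [4:6] "bb" (len 2) => palindrome
  [5:7] "bb" (len 2) => palindrome
Longest palindromic substring: "bfb" with length 3

3


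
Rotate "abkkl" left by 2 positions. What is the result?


Input: "abkkl", rotate left by 2
First 2 characters: "ab"
Remaining characters: "kkl"
Concatenate remaining + first: "kkl" + "ab" = "kklab"

kklab


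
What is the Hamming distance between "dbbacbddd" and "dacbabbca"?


Comparing "dbbacbddd" and "dacbabbca" position by position:
  Position 0: 'd' vs 'd' => same
  Position 1: 'b' vs 'a' => differ
  Position 2: 'b' vs 'c' => differ
  Position 3: 'a' vs 'b' => differ
  Position 4: 'c' vs 'a' => differ
  Position 5: 'b' vs 'b' => same
  Position 6: 'd' vs 'b' => differ
  Position 7: 'd' vs 'c' => differ
  Position 8: 'd' vs 'a' => differ
Total differences (Hamming distance): 7

7


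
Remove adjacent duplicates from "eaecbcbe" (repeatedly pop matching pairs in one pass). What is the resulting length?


Input: eaecbcbe
Stack-based adjacent duplicate removal:
  Read 'e': push. Stack: e
  Read 'a': push. Stack: ea
  Read 'e': push. Stack: eae
  Read 'c': push. Stack: eaec
  Read 'b': push. Stack: eaecb
  Read 'c': push. Stack: eaecbc
  Read 'b': push. Stack: eaecbcb
  Read 'e': push. Stack: eaecbcbe
Final stack: "eaecbcbe" (length 8)

8


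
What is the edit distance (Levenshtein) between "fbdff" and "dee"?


Computing edit distance: "fbdff" -> "dee"
DP table:
           d    e    e
      0    1    2    3
  f   1    1    2    3
  b   2    2    2    3
  d   3    2    3    3
  f   4    3    3    4
  f   5    4    4    4
Edit distance = dp[5][3] = 4

4


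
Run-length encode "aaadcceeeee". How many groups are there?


Input: aaadcceeeee
Scanning for consecutive runs:
  Group 1: 'a' x 3 (positions 0-2)
  Group 2: 'd' x 1 (positions 3-3)
  Group 3: 'c' x 2 (positions 4-5)
  Group 4: 'e' x 5 (positions 6-10)
Total groups: 4

4


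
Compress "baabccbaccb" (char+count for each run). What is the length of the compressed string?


Input: baabccbaccb
Runs:
  'b' x 1 => "b1"
  'a' x 2 => "a2"
  'b' x 1 => "b1"
  'c' x 2 => "c2"
  'b' x 1 => "b1"
  'a' x 1 => "a1"
  'c' x 2 => "c2"
  'b' x 1 => "b1"
Compressed: "b1a2b1c2b1a1c2b1"
Compressed length: 16

16


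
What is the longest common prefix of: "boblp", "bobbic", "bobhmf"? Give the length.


Words: boblp, bobbic, bobhmf
  Position 0: all 'b' => match
  Position 1: all 'o' => match
  Position 2: all 'b' => match
  Position 3: ('l', 'b', 'h') => mismatch, stop
LCP = "bob" (length 3)

3


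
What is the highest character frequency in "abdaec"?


Input: abdaec
Character counts:
  'a': 2
  'b': 1
  'c': 1
  'd': 1
  'e': 1
Maximum frequency: 2

2


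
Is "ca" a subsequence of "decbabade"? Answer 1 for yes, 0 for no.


Check if "ca" is a subsequence of "decbabade"
Greedy scan:
  Position 0 ('d'): no match needed
  Position 1 ('e'): no match needed
  Position 2 ('c'): matches sub[0] = 'c'
  Position 3 ('b'): no match needed
  Position 4 ('a'): matches sub[1] = 'a'
  Position 5 ('b'): no match needed
  Position 6 ('a'): no match needed
  Position 7 ('d'): no match needed
  Position 8 ('e'): no match needed
All 2 characters matched => is a subsequence

1


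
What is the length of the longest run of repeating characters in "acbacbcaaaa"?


Input: "acbacbcaaaa"
Scanning for longest run:
  Position 1 ('c'): new char, reset run to 1
  Position 2 ('b'): new char, reset run to 1
  Position 3 ('a'): new char, reset run to 1
  Position 4 ('c'): new char, reset run to 1
  Position 5 ('b'): new char, reset run to 1
  Position 6 ('c'): new char, reset run to 1
  Position 7 ('a'): new char, reset run to 1
  Position 8 ('a'): continues run of 'a', length=2
  Position 9 ('a'): continues run of 'a', length=3
  Position 10 ('a'): continues run of 'a', length=4
Longest run: 'a' with length 4

4


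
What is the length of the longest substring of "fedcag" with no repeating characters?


Input: "fedcag"
Sliding window (track last position of each char):
  Position 0 ('f'): window [0,0] length 1 -- new best
  Position 1 ('e'): window [0,1] length 2 -- new best
  Position 2 ('d'): window [0,2] length 3 -- new best
  Position 3 ('c'): window [0,3] length 4 -- new best
  Position 4 ('a'): window [0,4] length 5 -- new best
  Position 5 ('g'): window [0,5] length 6 -- new best
Longest substring with no repeats: "fedcag" with length 6

6


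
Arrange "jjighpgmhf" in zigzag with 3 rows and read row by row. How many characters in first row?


Zigzag "jjighpgmhf" into 3 rows:
Placing characters:
  'j' => row 0
  'j' => row 1
  'i' => row 2
  'g' => row 1
  'h' => row 0
  'p' => row 1
  'g' => row 2
  'm' => row 1
  'h' => row 0
  'f' => row 1
Rows:
  Row 0: "jhh"
  Row 1: "jgpmf"
  Row 2: "ig"
First row length: 3

3


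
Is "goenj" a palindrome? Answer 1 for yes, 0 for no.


Input: goenj
Reversed: jneog
  Compare pos 0 ('g') with pos 4 ('j'): MISMATCH
  Compare pos 1 ('o') with pos 3 ('n'): MISMATCH
Result: not a palindrome

0


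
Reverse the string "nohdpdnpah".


Input: nohdpdnpah
Reading characters right to left:
  Position 9: 'h'
  Position 8: 'a'
  Position 7: 'p'
  Position 6: 'n'
  Position 5: 'd'
  Position 4: 'p'
  Position 3: 'd'
  Position 2: 'h'
  Position 1: 'o'
  Position 0: 'n'
Reversed: hapndpdhon

hapndpdhon


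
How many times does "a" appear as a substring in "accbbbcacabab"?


Searching for "a" in "accbbbcacabab"
Scanning each position:
  Position 0: "a" => MATCH
  Position 1: "c" => no
  Position 2: "c" => no
  Position 3: "b" => no
  Position 4: "b" => no
  Position 5: "b" => no
  Position 6: "c" => no
  Position 7: "a" => MATCH
  Position 8: "c" => no
  Position 9: "a" => MATCH
  Position 10: "b" => no
  Position 11: "a" => MATCH
  Position 12: "b" => no
Total occurrences: 4

4


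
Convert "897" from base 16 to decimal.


Input: "897" in base 16
Positional expansion:
  Digit '8' (value 8) x 16^2 = 2048
  Digit '9' (value 9) x 16^1 = 144
  Digit '7' (value 7) x 16^0 = 7
Sum = 2199

2199


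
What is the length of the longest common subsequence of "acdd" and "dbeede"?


LCS of "acdd" and "dbeede"
DP table:
           d    b    e    e    d    e
      0    0    0    0    0    0    0
  a   0    0    0    0    0    0    0
  c   0    0    0    0    0    0    0
  d   0    1    1    1    1    1    1
  d   0    1    1    1    1    2    2
LCS length = dp[4][6] = 2

2


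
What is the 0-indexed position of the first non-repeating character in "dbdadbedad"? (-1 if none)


Input: dbdadbedad
Character frequencies:
  'a': 2
  'b': 2
  'd': 5
  'e': 1
Scanning left to right for freq == 1:
  Position 0 ('d'): freq=5, skip
  Position 1 ('b'): freq=2, skip
  Position 2 ('d'): freq=5, skip
  Position 3 ('a'): freq=2, skip
  Position 4 ('d'): freq=5, skip
  Position 5 ('b'): freq=2, skip
  Position 6 ('e'): unique! => answer = 6

6


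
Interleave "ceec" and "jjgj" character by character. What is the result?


Interleaving "ceec" and "jjgj":
  Position 0: 'c' from first, 'j' from second => "cj"
  Position 1: 'e' from first, 'j' from second => "ej"
  Position 2: 'e' from first, 'g' from second => "eg"
  Position 3: 'c' from first, 'j' from second => "cj"
Result: cjejegcj

cjejegcj


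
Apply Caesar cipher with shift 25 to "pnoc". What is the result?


Caesar cipher: shift "pnoc" by 25
  'p' (pos 15) + 25 = pos 14 = 'o'
  'n' (pos 13) + 25 = pos 12 = 'm'
  'o' (pos 14) + 25 = pos 13 = 'n'
  'c' (pos 2) + 25 = pos 1 = 'b'
Result: omnb

omnb


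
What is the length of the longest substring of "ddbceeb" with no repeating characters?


Input: "ddbceeb"
Sliding window (track last position of each char):
  Position 0 ('d'): window [0,0] length 1 -- new best
  Position 1 ('d'): repeat (last at 0), move window start to 1
  Position 1 ('d'): window [1,1] length 1
  Position 2 ('b'): window [1,2] length 2 -- new best
  Position 3 ('c'): window [1,3] length 3 -- new best
  Position 4 ('e'): window [1,4] length 4 -- new best
  Position 5 ('e'): repeat (last at 4), move window start to 5
  Position 5 ('e'): window [5,5] length 1
  Position 6 ('b'): window [5,6] length 2
Longest substring with no repeats: "dbce" with length 4

4


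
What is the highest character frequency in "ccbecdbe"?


Input: ccbecdbe
Character counts:
  'b': 2
  'c': 3
  'd': 1
  'e': 2
Maximum frequency: 3

3


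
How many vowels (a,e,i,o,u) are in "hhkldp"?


Input: hhkldp
Checking each character:
  'h' at position 0: consonant
  'h' at position 1: consonant
  'k' at position 2: consonant
  'l' at position 3: consonant
  'd' at position 4: consonant
  'p' at position 5: consonant
Total vowels: 0

0


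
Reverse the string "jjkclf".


Input: jjkclf
Reading characters right to left:
  Position 5: 'f'
  Position 4: 'l'
  Position 3: 'c'
  Position 2: 'k'
  Position 1: 'j'
  Position 0: 'j'
Reversed: flckjj

flckjj


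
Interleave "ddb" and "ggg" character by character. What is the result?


Interleaving "ddb" and "ggg":
  Position 0: 'd' from first, 'g' from second => "dg"
  Position 1: 'd' from first, 'g' from second => "dg"
  Position 2: 'b' from first, 'g' from second => "bg"
Result: dgdgbg

dgdgbg
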